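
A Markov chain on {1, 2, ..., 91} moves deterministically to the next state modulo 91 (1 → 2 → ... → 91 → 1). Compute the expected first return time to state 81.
E[T_81 | X_0 = 81] = 91

The chain cycles deterministically, so starting at state 81 it returns in exactly 91 steps. Equivalently, the stationary distribution is uniform π_j = 1/91 for every state j, so by Kac's formula E[T_81] = 1/π_81 = 91.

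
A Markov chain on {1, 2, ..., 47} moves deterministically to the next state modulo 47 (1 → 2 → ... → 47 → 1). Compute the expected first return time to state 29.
E[T_29 | X_0 = 29] = 47

The chain cycles deterministically, so starting at state 29 it returns in exactly 47 steps. Equivalently, the stationary distribution is uniform π_j = 1/47 for every state j, so by Kac's formula E[T_29] = 1/π_29 = 47.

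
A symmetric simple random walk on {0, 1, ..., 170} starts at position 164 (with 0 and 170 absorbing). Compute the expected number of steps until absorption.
E[τ | X_0 = 164] = 984

Let v_k = E[τ | X_0 = k]. Boundary: v_0 = v_170 = 0. Recurrence: v_k = 1 + (v_{k-1} + v_{k+1})/2 for 1 ≤ k ≤ 169. The particular solution to v_k − (v_{k-1} + v_{k+1})/2 = 1 is v_k = −k^2. Adding homogeneous solution A + B k and matching boundaries gives v_k = k (170 − k). Substituting k = 164: v_164 = 164 · 6 = 984.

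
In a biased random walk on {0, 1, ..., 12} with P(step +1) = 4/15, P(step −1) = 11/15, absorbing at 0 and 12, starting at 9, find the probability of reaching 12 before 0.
P(hit 12 before 0) = (1 − (11/4)^9) / (1 − (11/4)^12) = 119093824/2477041515

Let u_k denote P(reach 12 before 0 | start at k). Boundary: u_0 = 0, u_12 = 1. Recurrence: u_k = 4/15·u_{k+1} + 11/15·u_{k-1} for 1 ≤ k ≤ 11. Try u_k = A + B·r^k with r = q/p = (11/15)/(4/15) = 11/4. Substitution satisfies the recurrence; boundary conditions give:
  u_k = (1 − r^k) / (1 − r^N) = (1 − (11/4)^9) / (1 − (11/4)^12) = 119093824/2477041515.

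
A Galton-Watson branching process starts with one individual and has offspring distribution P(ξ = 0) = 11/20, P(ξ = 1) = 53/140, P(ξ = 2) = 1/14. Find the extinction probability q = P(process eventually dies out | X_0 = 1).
q = 1

Mean offspring μ = 0·11/20 + 1·53/140 + 2·1/14 = 73/140 ≤ 1. For μ ≤ 1 with offspring not concentrated at 1, the Galton-Watson process goes extinct almost surely, so q = 1.
(Algebraic check: The pgf is f(s) = 11/20 + 53/140·s + 1/14·s². The extinction probability q is the smallest fixed point of f in [0, 1]. Setting s = f(s):
  1/14·s² + (53/140 − 1)·s + 11/20 = 0
  1/14·s² − (11/20 + 1/14)·s + 11/20 = 0
which factors as (s − 1)·(1/14·s − 11/20) = 0, giving roots s = 1 and s = (11/20)/(1/14) = 77/10. Since 77/10 ≥ 1, the smallest root in [0, 1] is s = 1.)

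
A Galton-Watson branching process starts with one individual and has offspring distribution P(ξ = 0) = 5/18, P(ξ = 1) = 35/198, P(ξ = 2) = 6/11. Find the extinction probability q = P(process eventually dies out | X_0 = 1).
q = 55/108

The pgf is f(s) = 5/18 + 35/198·s + 6/11·s². The extinction probability q is the smallest fixed point of f in [0, 1]. Setting s = f(s):
  6/11·s² + (35/198 − 1)·s + 5/18 = 0
  6/11·s² − (5/18 + 6/11)·s + 5/18 = 0
which factors as (s − 1)·(6/11·s − 5/18) = 0, giving roots s = 1 and s = (5/18)/(6/11) = 55/108.
Mean offspring μ = 35/198 + 2·6/11 = 251/198 > 1 (supercritical), so q < 1. The extinction probability is the smaller root: q = (5/18)/(6/11) = 55/108.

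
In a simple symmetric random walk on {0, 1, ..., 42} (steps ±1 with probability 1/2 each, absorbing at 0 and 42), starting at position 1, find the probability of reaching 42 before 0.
P(hit 42 before 0) = 1/42

Let u_k = P(hit 42 before 0 | start at k). Then u_0 = 0, u_42 = 1, and u_k = u_{k-1}/2 + u_{k+1}/2 for 1 ≤ k ≤ 41. This harmonic recurrence is solved by u_k = k/42, giving u_1 = 1/42.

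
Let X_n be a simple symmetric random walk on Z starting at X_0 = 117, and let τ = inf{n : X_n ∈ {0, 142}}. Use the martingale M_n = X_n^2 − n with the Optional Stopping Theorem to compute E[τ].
E[τ] = 2925

M_n = X_n^2 − n is a martingale (since E[X_{n+1}^2 | F_n] = X_n^2 + 1). By OST (τ has finite mean in a bounded region), E[M_τ] = E[M_0] = X_0^2 − 0 = 117^2 = 13689. Also E[M_τ] = E[X_τ^2] − E[τ]. The walk exits at 0 or 142, with P(hit 142 first) = 117/142, so E[X_τ^2] = 142^2 · 117/142 + 0 = 16614. Thus E[τ] = E[X_τ^2] − E[M_τ] = 16614 − 13689 = 2925 = 117(142 − 117) = 2925.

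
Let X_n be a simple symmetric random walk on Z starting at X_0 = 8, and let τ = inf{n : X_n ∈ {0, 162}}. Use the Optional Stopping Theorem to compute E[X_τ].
E[X_τ] = 8

X_n is a martingale and τ is a bounded-mean stopping time (indeed τ is finite a.s. with bounded expectation since the walk is in a bounded region). By the OST, E[X_τ] = E[X_0] = 8. Equivalently: E[X_τ] = 162 · P(hit 162 first) + 0 · P(hit 0 first) = 162 · (8/162) = 8.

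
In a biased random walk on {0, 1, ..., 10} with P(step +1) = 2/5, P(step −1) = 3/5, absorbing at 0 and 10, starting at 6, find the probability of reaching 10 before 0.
P(hit 10 before 0) = (1 − (3/2)^6) / (1 − (3/2)^10) = 2128/11605

Let u_k denote P(reach 10 before 0 | start at k). Boundary: u_0 = 0, u_10 = 1. Recurrence: u_k = 2/5·u_{k+1} + 3/5·u_{k-1} for 1 ≤ k ≤ 9. Try u_k = A + B·r^k with r = q/p = (3/5)/(2/5) = 3/2. Substitution satisfies the recurrence; boundary conditions give:
  u_k = (1 − r^k) / (1 − r^N) = (1 − (3/2)^6) / (1 − (3/2)^10) = 2128/11605.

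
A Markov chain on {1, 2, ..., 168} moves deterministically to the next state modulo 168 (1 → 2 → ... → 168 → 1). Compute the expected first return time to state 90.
E[T_90 | X_0 = 90] = 168

The chain cycles deterministically, so starting at state 90 it returns in exactly 168 steps. Equivalently, the stationary distribution is uniform π_j = 1/168 for every state j, so by Kac's formula E[T_90] = 1/π_90 = 168.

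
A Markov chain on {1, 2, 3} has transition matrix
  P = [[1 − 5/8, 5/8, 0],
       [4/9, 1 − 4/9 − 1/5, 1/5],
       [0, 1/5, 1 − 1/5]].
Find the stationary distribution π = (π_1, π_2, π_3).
π = (16/61, 45/122, 45/122)

This is a birth-death chain on three states, which satisfies detailed balance: π_1 · P_{12} = π_2 · P_{21} and π_2 · P_{23} = π_3 · P_{32}.
From π_1 · 5/8 = π_2 · 4/9: π_2/π_1 = (5/8)/(4/9) = 45/32.
From π_2 · 1/5 = π_3 · 1/5: π_3/π_2 = (1/5)/(1/5) = 1.
Take π_1 proportional to 1; then unnormalized π = (1, 45/32, 45/32). Normalize by dividing by the sum 61/16:
  π = (16/61, 45/122, 45/122).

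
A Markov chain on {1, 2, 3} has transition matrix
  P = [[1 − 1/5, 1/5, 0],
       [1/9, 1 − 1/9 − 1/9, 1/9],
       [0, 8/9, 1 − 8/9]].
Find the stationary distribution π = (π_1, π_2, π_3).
π = (40/121, 72/121, 9/121)

This is a birth-death chain on three states, which satisfies detailed balance: π_1 · P_{12} = π_2 · P_{21} and π_2 · P_{23} = π_3 · P_{32}.
From π_1 · 1/5 = π_2 · 1/9: π_2/π_1 = (1/5)/(1/9) = 9/5.
From π_2 · 1/9 = π_3 · 8/9: π_3/π_2 = (1/9)/(8/9) = 1/8.
Take π_1 proportional to 1; then unnormalized π = (1, 9/5, 9/40). Normalize by dividing by the sum 121/40:
  π = (40/121, 72/121, 9/121).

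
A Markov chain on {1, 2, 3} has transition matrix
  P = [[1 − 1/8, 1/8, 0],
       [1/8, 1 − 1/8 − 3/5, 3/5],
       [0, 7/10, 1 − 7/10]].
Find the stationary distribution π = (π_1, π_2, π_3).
π = (7/20, 7/20, 3/10)

This is a birth-death chain on three states, which satisfies detailed balance: π_1 · P_{12} = π_2 · P_{21} and π_2 · P_{23} = π_3 · P_{32}.
From π_1 · 1/8 = π_2 · 1/8: π_2/π_1 = (1/8)/(1/8) = 1.
From π_2 · 3/5 = π_3 · 7/10: π_3/π_2 = (3/5)/(7/10) = 6/7.
Take π_1 proportional to 1; then unnormalized π = (1, 1, 6/7). Normalize by dividing by the sum 20/7:
  π = (7/20, 7/20, 3/10).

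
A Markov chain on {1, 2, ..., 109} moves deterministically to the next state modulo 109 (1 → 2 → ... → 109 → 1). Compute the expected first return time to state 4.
E[T_4 | X_0 = 4] = 109

The chain cycles deterministically, so starting at state 4 it returns in exactly 109 steps. Equivalently, the stationary distribution is uniform π_j = 1/109 for every state j, so by Kac's formula E[T_4] = 1/π_4 = 109.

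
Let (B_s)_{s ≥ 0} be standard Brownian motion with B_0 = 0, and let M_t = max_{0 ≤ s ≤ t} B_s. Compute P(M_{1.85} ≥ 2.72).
P(M_{1.85} ≥ 2.72) = 2·P(B_{1.85} ≥ 2.72) = 2(1 − Φ(2.72/√1.85)) ≈ 0.0455

By the reflection principle for Brownian motion, P(M_t ≥ a) = 2 · P(B_t ≥ a) for a ≥ 0. Since B_t ~ N(0, t), P(B_t ≥ 2.72) = 1 − Φ(2.72/√t) = 1 − Φ(2.72/√1.85) = 1 − Φ(1.9998). So
  P(M_{1.85} ≥ 2.72) = 2(1 − Φ(1.9998)) ≈ 0.0455.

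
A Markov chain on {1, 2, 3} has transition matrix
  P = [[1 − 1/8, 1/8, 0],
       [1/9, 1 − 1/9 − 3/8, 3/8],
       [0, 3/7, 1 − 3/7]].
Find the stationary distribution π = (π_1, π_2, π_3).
π = (64/199, 72/199, 63/199)

This is a birth-death chain on three states, which satisfies detailed balance: π_1 · P_{12} = π_2 · P_{21} and π_2 · P_{23} = π_3 · P_{32}.
From π_1 · 1/8 = π_2 · 1/9: π_2/π_1 = (1/8)/(1/9) = 9/8.
From π_2 · 3/8 = π_3 · 3/7: π_3/π_2 = (3/8)/(3/7) = 7/8.
Take π_1 proportional to 1; then unnormalized π = (1, 9/8, 63/64). Normalize by dividing by the sum 199/64:
  π = (64/199, 72/199, 63/199).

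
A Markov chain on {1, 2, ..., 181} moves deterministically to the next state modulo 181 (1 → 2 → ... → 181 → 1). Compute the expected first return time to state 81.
E[T_81 | X_0 = 81] = 181

The chain cycles deterministically, so starting at state 81 it returns in exactly 181 steps. Equivalently, the stationary distribution is uniform π_j = 1/181 for every state j, so by Kac's formula E[T_81] = 1/π_81 = 181.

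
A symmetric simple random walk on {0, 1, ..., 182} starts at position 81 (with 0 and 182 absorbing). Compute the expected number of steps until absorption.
E[τ | X_0 = 81] = 8181

Let v_k = E[τ | X_0 = k]. Boundary: v_0 = v_182 = 0. Recurrence: v_k = 1 + (v_{k-1} + v_{k+1})/2 for 1 ≤ k ≤ 181. The particular solution to v_k − (v_{k-1} + v_{k+1})/2 = 1 is v_k = −k^2. Adding homogeneous solution A + B k and matching boundaries gives v_k = k (182 − k). Substituting k = 81: v_81 = 81 · 101 = 8181.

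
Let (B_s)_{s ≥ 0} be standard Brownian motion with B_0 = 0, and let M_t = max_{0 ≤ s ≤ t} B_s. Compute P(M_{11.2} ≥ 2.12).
P(M_{11.2} ≥ 2.12) = 2·P(B_{11.2} ≥ 2.12) = 2(1 − Φ(2.12/√11.2)) ≈ 0.5264

By the reflection principle for Brownian motion, P(M_t ≥ a) = 2 · P(B_t ≥ a) for a ≥ 0. Since B_t ~ N(0, t), P(B_t ≥ 2.12) = 1 − Φ(2.12/√t) = 1 − Φ(2.12/√11.2) = 1 − Φ(0.6335). So
  P(M_{11.2} ≥ 2.12) = 2(1 − Φ(0.6335)) ≈ 0.5264.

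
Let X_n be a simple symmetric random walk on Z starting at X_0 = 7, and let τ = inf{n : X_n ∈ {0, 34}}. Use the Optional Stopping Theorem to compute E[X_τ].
E[X_τ] = 7

X_n is a martingale and τ is a bounded-mean stopping time (indeed τ is finite a.s. with bounded expectation since the walk is in a bounded region). By the OST, E[X_τ] = E[X_0] = 7. Equivalently: E[X_τ] = 34 · P(hit 34 first) + 0 · P(hit 0 first) = 34 · (7/34) = 7.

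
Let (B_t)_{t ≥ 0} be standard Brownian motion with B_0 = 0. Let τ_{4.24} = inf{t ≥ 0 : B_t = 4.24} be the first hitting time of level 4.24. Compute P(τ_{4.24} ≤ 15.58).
P(τ_{4.24} ≤ 15.58) = 2(1 − Φ(4.24/√15.58)) = 2(1 − Φ(1.0742)) ≈ 0.2827

By the reflection principle for standard BM, P(τ_b ≤ t) = 2 · P(B_t ≥ b). Since B_t ~ N(0, t), P(B_t ≥ 4.24) = 1 − Φ(4.24/√t) = 1 − Φ(4.24/√15.58) = 1 − Φ(1.0742) ≈ 0.14137. Doubling: P(τ_{4.24} ≤ 15.58) ≈ 2 · 0.14137 = 0.28274 ≈ 0.2827.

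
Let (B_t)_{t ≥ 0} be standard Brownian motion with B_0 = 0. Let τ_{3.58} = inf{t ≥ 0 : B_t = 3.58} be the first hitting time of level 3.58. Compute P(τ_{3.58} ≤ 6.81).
P(τ_{3.58} ≤ 6.81) = 2(1 − Φ(3.58/√6.81)) = 2(1 − Φ(1.3719)) ≈ 0.1701

By the reflection principle for standard BM, P(τ_b ≤ t) = 2 · P(B_t ≥ b). Since B_t ~ N(0, t), P(B_t ≥ 3.58) = 1 − Φ(3.58/√t) = 1 − Φ(3.58/√6.81) = 1 − Φ(1.3719) ≈ 0.08505. Doubling: P(τ_{3.58} ≤ 6.81) ≈ 2 · 0.08505 = 0.17010 ≈ 0.1701.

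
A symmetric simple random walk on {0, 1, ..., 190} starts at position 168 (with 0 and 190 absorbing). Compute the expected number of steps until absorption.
E[τ | X_0 = 168] = 3696

Let v_k = E[τ | X_0 = k]. Boundary: v_0 = v_190 = 0. Recurrence: v_k = 1 + (v_{k-1} + v_{k+1})/2 for 1 ≤ k ≤ 189. The particular solution to v_k − (v_{k-1} + v_{k+1})/2 = 1 is v_k = −k^2. Adding homogeneous solution A + B k and matching boundaries gives v_k = k (190 − k). Substituting k = 168: v_168 = 168 · 22 = 3696.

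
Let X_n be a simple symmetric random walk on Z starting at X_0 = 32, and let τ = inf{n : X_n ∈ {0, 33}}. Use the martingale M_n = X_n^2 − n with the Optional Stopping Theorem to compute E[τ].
E[τ] = 32

M_n = X_n^2 − n is a martingale (since E[X_{n+1}^2 | F_n] = X_n^2 + 1). By OST (τ has finite mean in a bounded region), E[M_τ] = E[M_0] = X_0^2 − 0 = 32^2 = 1024. Also E[M_τ] = E[X_τ^2] − E[τ]. The walk exits at 0 or 33, with P(hit 33 first) = 32/33, so E[X_τ^2] = 33^2 · 32/33 + 0 = 1056. Thus E[τ] = E[X_τ^2] − E[M_τ] = 1056 − 1024 = 32 = 32(33 − 32) = 32.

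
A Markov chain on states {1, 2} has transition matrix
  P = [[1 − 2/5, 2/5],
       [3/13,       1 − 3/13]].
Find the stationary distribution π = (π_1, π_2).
π_1 = 15/41, π_2 = 26/41

Solve πP = π with π_1 + π_2 = 1. From πP = π: π_1 · (1 − 2/5) + π_2 · 3/13 = π_1 ⇒ π_2 · 3/13 = π_1 · 2/5 ⇒ π_2/π_1 = (2/5)/(3/13) = 26/15. Together with π_1 + π_2 = 1:
  π_1 = (3/13)/(2/5 + 3/13) = (3/13)/(41/65) = 15/41,
  π_2 = (2/5)/(2/5 + 3/13) = (2/5)/(41/65) = 26/41.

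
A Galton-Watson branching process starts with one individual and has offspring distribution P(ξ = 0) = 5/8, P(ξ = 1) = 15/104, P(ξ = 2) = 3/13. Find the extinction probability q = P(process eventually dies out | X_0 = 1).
q = 1

Mean offspring μ = 0·5/8 + 1·15/104 + 2·3/13 = 63/104 ≤ 1. For μ ≤ 1 with offspring not concentrated at 1, the Galton-Watson process goes extinct almost surely, so q = 1.
(Algebraic check: The pgf is f(s) = 5/8 + 15/104·s + 3/13·s². The extinction probability q is the smallest fixed point of f in [0, 1]. Setting s = f(s):
  3/13·s² + (15/104 − 1)·s + 5/8 = 0
  3/13·s² − (5/8 + 3/13)·s + 5/8 = 0
which factors as (s − 1)·(3/13·s − 5/8) = 0, giving roots s = 1 and s = (5/8)/(3/13) = 65/24. Since 65/24 ≥ 1, the smallest root in [0, 1] is s = 1.)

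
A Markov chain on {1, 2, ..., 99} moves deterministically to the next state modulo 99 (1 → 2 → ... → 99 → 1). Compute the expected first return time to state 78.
E[T_78 | X_0 = 78] = 99

The chain cycles deterministically, so starting at state 78 it returns in exactly 99 steps. Equivalently, the stationary distribution is uniform π_j = 1/99 for every state j, so by Kac's formula E[T_78] = 1/π_78 = 99.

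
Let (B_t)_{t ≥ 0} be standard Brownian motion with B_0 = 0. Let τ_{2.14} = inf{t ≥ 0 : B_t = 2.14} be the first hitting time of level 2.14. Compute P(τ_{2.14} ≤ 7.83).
P(τ_{2.14} ≤ 7.83) = 2(1 − Φ(2.14/√7.83)) = 2(1 − Φ(0.7648)) ≈ 0.4444

By the reflection principle for standard BM, P(τ_b ≤ t) = 2 · P(B_t ≥ b). Since B_t ~ N(0, t), P(B_t ≥ 2.14) = 1 − Φ(2.14/√t) = 1 − Φ(2.14/√7.83) = 1 − Φ(0.7648) ≈ 0.22220. Doubling: P(τ_{2.14} ≤ 7.83) ≈ 2 · 0.22220 = 0.44440 ≈ 0.4444.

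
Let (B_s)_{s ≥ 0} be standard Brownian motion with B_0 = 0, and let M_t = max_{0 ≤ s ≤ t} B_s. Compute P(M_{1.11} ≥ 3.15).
P(M_{1.11} ≥ 3.15) = 2·P(B_{1.11} ≥ 3.15) = 2(1 − Φ(3.15/√1.11)) ≈ 0.0028

By the reflection principle for Brownian motion, P(M_t ≥ a) = 2 · P(B_t ≥ a) for a ≥ 0. Since B_t ~ N(0, t), P(B_t ≥ 3.15) = 1 − Φ(3.15/√t) = 1 − Φ(3.15/√1.11) = 1 − Φ(2.9898). So
  P(M_{1.11} ≥ 3.15) = 2(1 − Φ(2.9898)) ≈ 0.0028.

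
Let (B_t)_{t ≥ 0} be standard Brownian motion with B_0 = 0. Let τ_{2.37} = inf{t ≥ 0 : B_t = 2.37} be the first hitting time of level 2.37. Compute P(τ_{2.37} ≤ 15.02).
P(τ_{2.37} ≤ 15.02) = 2(1 − Φ(2.37/√15.02)) = 2(1 − Φ(0.6115)) ≈ 0.5409

By the reflection principle for standard BM, P(τ_b ≤ t) = 2 · P(B_t ≥ b). Since B_t ~ N(0, t), P(B_t ≥ 2.37) = 1 − Φ(2.37/√t) = 1 − Φ(2.37/√15.02) = 1 − Φ(0.6115) ≈ 0.27043. Doubling: P(τ_{2.37} ≤ 15.02) ≈ 2 · 0.27043 = 0.54086 ≈ 0.5409.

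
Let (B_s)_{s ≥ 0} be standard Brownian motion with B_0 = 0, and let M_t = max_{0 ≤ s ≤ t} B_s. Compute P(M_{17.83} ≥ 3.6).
P(M_{17.83} ≥ 3.6) = 2·P(B_{17.83} ≥ 3.6) = 2(1 − Φ(3.6/√17.83)) ≈ 0.3939

By the reflection principle for Brownian motion, P(M_t ≥ a) = 2 · P(B_t ≥ a) for a ≥ 0. Since B_t ~ N(0, t), P(B_t ≥ 3.6) = 1 − Φ(3.6/√t) = 1 − Φ(3.6/√17.83) = 1 − Φ(0.8526). So
  P(M_{17.83} ≥ 3.6) = 2(1 − Φ(0.8526)) ≈ 0.3939.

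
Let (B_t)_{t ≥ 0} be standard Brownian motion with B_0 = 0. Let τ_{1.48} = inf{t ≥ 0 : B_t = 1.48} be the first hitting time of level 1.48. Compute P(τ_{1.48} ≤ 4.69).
P(τ_{1.48} ≤ 4.69) = 2(1 − Φ(1.48/√4.69)) = 2(1 − Φ(0.6834)) ≈ 0.4944

By the reflection principle for standard BM, P(τ_b ≤ t) = 2 · P(B_t ≥ b). Since B_t ~ N(0, t), P(B_t ≥ 1.48) = 1 − Φ(1.48/√t) = 1 − Φ(1.48/√4.69) = 1 − Φ(0.6834) ≈ 0.24718. Doubling: P(τ_{1.48} ≤ 4.69) ≈ 2 · 0.24718 = 0.49436 ≈ 0.4944.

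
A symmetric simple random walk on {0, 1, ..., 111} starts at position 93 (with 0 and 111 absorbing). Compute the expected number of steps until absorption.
E[τ | X_0 = 93] = 1674

Let v_k = E[τ | X_0 = k]. Boundary: v_0 = v_111 = 0. Recurrence: v_k = 1 + (v_{k-1} + v_{k+1})/2 for 1 ≤ k ≤ 110. The particular solution to v_k − (v_{k-1} + v_{k+1})/2 = 1 is v_k = −k^2. Adding homogeneous solution A + B k and matching boundaries gives v_k = k (111 − k). Substituting k = 93: v_93 = 93 · 18 = 1674.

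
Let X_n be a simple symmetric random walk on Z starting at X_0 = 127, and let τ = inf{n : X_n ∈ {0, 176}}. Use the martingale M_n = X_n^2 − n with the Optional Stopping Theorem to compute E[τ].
E[τ] = 6223

M_n = X_n^2 − n is a martingale (since E[X_{n+1}^2 | F_n] = X_n^2 + 1). By OST (τ has finite mean in a bounded region), E[M_τ] = E[M_0] = X_0^2 − 0 = 127^2 = 16129. Also E[M_τ] = E[X_τ^2] − E[τ]. The walk exits at 0 or 176, with P(hit 176 first) = 127/176, so E[X_τ^2] = 176^2 · 127/176 + 0 = 22352. Thus E[τ] = E[X_τ^2] − E[M_τ] = 22352 − 16129 = 6223 = 127(176 − 127) = 6223.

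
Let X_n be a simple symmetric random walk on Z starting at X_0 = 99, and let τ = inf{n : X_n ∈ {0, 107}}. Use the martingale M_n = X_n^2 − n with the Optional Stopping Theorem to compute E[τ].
E[τ] = 792

M_n = X_n^2 − n is a martingale (since E[X_{n+1}^2 | F_n] = X_n^2 + 1). By OST (τ has finite mean in a bounded region), E[M_τ] = E[M_0] = X_0^2 − 0 = 99^2 = 9801. Also E[M_τ] = E[X_τ^2] − E[τ]. The walk exits at 0 or 107, with P(hit 107 first) = 99/107, so E[X_τ^2] = 107^2 · 99/107 + 0 = 10593. Thus E[τ] = E[X_τ^2] − E[M_τ] = 10593 − 9801 = 792 = 99(107 − 99) = 792.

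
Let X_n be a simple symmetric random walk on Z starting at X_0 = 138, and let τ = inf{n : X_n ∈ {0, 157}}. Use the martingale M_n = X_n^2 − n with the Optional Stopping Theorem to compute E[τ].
E[τ] = 2622

M_n = X_n^2 − n is a martingale (since E[X_{n+1}^2 | F_n] = X_n^2 + 1). By OST (τ has finite mean in a bounded region), E[M_τ] = E[M_0] = X_0^2 − 0 = 138^2 = 19044. Also E[M_τ] = E[X_τ^2] − E[τ]. The walk exits at 0 or 157, with P(hit 157 first) = 138/157, so E[X_τ^2] = 157^2 · 138/157 + 0 = 21666. Thus E[τ] = E[X_τ^2] − E[M_τ] = 21666 − 19044 = 2622 = 138(157 − 138) = 2622.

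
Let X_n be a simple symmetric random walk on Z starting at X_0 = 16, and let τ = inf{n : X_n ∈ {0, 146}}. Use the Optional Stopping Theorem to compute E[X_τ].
E[X_τ] = 16

X_n is a martingale and τ is a bounded-mean stopping time (indeed τ is finite a.s. with bounded expectation since the walk is in a bounded region). By the OST, E[X_τ] = E[X_0] = 16. Equivalently: E[X_τ] = 146 · P(hit 146 first) + 0 · P(hit 0 first) = 146 · (16/146) = 16.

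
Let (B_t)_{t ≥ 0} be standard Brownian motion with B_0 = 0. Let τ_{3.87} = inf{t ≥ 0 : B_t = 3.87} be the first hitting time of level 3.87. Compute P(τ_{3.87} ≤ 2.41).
P(τ_{3.87} ≤ 2.41) = 2(1 − Φ(3.87/√2.41)) = 2(1 − Φ(2.4929)) ≈ 0.0127

By the reflection principle for standard BM, P(τ_b ≤ t) = 2 · P(B_t ≥ b). Since B_t ~ N(0, t), P(B_t ≥ 3.87) = 1 − Φ(3.87/√t) = 1 − Φ(3.87/√2.41) = 1 − Φ(2.4929) ≈ 0.00634. Doubling: P(τ_{3.87} ≤ 2.41) ≈ 2 · 0.00634 = 0.01268 ≈ 0.0127.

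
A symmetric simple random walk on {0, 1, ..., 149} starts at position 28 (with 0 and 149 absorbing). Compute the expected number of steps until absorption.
E[τ | X_0 = 28] = 3388

Let v_k = E[τ | X_0 = k]. Boundary: v_0 = v_149 = 0. Recurrence: v_k = 1 + (v_{k-1} + v_{k+1})/2 for 1 ≤ k ≤ 148. The particular solution to v_k − (v_{k-1} + v_{k+1})/2 = 1 is v_k = −k^2. Adding homogeneous solution A + B k and matching boundaries gives v_k = k (149 − k). Substituting k = 28: v_28 = 28 · 121 = 3388.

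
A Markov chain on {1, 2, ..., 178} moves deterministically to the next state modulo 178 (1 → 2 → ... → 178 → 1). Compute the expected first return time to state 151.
E[T_151 | X_0 = 151] = 178

The chain cycles deterministically, so starting at state 151 it returns in exactly 178 steps. Equivalently, the stationary distribution is uniform π_j = 1/178 for every state j, so by Kac's formula E[T_151] = 1/π_151 = 178.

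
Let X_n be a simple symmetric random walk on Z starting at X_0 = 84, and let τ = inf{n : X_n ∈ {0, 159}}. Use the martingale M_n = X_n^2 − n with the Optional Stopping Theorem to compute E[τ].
E[τ] = 6300

M_n = X_n^2 − n is a martingale (since E[X_{n+1}^2 | F_n] = X_n^2 + 1). By OST (τ has finite mean in a bounded region), E[M_τ] = E[M_0] = X_0^2 − 0 = 84^2 = 7056. Also E[M_τ] = E[X_τ^2] − E[τ]. The walk exits at 0 or 159, with P(hit 159 first) = 84/159, so E[X_τ^2] = 159^2 · 84/159 + 0 = 13356. Thus E[τ] = E[X_τ^2] − E[M_τ] = 13356 − 7056 = 6300 = 84(159 − 84) = 6300.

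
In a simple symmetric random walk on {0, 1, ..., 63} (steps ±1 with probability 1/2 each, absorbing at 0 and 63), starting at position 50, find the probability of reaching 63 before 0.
P(hit 63 before 0) = 50/63

Let u_k = P(hit 63 before 0 | start at k). Then u_0 = 0, u_63 = 1, and u_k = u_{k-1}/2 + u_{k+1}/2 for 1 ≤ k ≤ 62. This harmonic recurrence is solved by u_k = k/63, giving u_50 = 50/63.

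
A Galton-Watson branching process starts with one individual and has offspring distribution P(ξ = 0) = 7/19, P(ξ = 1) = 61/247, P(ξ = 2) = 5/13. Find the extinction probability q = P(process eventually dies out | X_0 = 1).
q = 91/95

The pgf is f(s) = 7/19 + 61/247·s + 5/13·s². The extinction probability q is the smallest fixed point of f in [0, 1]. Setting s = f(s):
  5/13·s² + (61/247 − 1)·s + 7/19 = 0
  5/13·s² − (7/19 + 5/13)·s + 7/19 = 0
which factors as (s − 1)·(5/13·s − 7/19) = 0, giving roots s = 1 and s = (7/19)/(5/13) = 91/95.
Mean offspring μ = 61/247 + 2·5/13 = 251/247 > 1 (supercritical), so q < 1. The extinction probability is the smaller root: q = (7/19)/(5/13) = 91/95.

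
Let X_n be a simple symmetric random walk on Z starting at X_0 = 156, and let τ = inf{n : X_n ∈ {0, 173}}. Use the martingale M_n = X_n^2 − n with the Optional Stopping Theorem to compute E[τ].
E[τ] = 2652

M_n = X_n^2 − n is a martingale (since E[X_{n+1}^2 | F_n] = X_n^2 + 1). By OST (τ has finite mean in a bounded region), E[M_τ] = E[M_0] = X_0^2 − 0 = 156^2 = 24336. Also E[M_τ] = E[X_τ^2] − E[τ]. The walk exits at 0 or 173, with P(hit 173 first) = 156/173, so E[X_τ^2] = 173^2 · 156/173 + 0 = 26988. Thus E[τ] = E[X_τ^2] − E[M_τ] = 26988 − 24336 = 2652 = 156(173 − 156) = 2652.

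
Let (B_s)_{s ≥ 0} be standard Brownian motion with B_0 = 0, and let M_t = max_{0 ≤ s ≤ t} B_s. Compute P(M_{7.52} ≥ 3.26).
P(M_{7.52} ≥ 3.26) = 2·P(B_{7.52} ≥ 3.26) = 2(1 − Φ(3.26/√7.52)) ≈ 0.2345

By the reflection principle for Brownian motion, P(M_t ≥ a) = 2 · P(B_t ≥ a) for a ≥ 0. Since B_t ~ N(0, t), P(B_t ≥ 3.26) = 1 − Φ(3.26/√t) = 1 − Φ(3.26/√7.52) = 1 − Φ(1.1888). So
  P(M_{7.52} ≥ 3.26) = 2(1 − Φ(1.1888)) ≈ 0.2345.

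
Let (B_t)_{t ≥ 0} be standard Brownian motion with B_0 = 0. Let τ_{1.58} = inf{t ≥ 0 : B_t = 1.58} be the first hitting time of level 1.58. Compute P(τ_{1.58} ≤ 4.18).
P(τ_{1.58} ≤ 4.18) = 2(1 − Φ(1.58/√4.18)) = 2(1 − Φ(0.7728)) ≈ 0.4396

By the reflection principle for standard BM, P(τ_b ≤ t) = 2 · P(B_t ≥ b). Since B_t ~ N(0, t), P(B_t ≥ 1.58) = 1 − Φ(1.58/√t) = 1 − Φ(1.58/√4.18) = 1 − Φ(0.7728) ≈ 0.21982. Doubling: P(τ_{1.58} ≤ 4.18) ≈ 2 · 0.21982 = 0.43964 ≈ 0.4396.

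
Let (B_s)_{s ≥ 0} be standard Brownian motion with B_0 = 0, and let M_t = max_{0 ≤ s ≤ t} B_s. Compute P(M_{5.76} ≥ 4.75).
P(M_{5.76} ≥ 4.75) = 2·P(B_{5.76} ≥ 4.75) = 2(1 − Φ(4.75/√5.76)) ≈ 0.0478

By the reflection principle for Brownian motion, P(M_t ≥ a) = 2 · P(B_t ≥ a) for a ≥ 0. Since B_t ~ N(0, t), P(B_t ≥ 4.75) = 1 − Φ(4.75/√t) = 1 − Φ(4.75/√5.76) = 1 − Φ(1.9792). So
  P(M_{5.76} ≥ 4.75) = 2(1 − Φ(1.9792)) ≈ 0.0478.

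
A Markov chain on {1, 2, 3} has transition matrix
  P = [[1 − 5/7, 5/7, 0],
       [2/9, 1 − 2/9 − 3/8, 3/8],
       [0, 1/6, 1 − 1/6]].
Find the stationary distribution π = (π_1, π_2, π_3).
π = (56/641, 180/641, 405/641)

This is a birth-death chain on three states, which satisfies detailed balance: π_1 · P_{12} = π_2 · P_{21} and π_2 · P_{23} = π_3 · P_{32}.
From π_1 · 5/7 = π_2 · 2/9: π_2/π_1 = (5/7)/(2/9) = 45/14.
From π_2 · 3/8 = π_3 · 1/6: π_3/π_2 = (3/8)/(1/6) = 9/4.
Take π_1 proportional to 1; then unnormalized π = (1, 45/14, 405/56). Normalize by dividing by the sum 641/56:
  π = (56/641, 180/641, 405/641).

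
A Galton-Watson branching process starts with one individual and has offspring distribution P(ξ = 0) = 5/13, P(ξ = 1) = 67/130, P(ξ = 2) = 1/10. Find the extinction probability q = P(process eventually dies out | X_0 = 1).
q = 1

Mean offspring μ = 0·5/13 + 1·67/130 + 2·1/10 = 93/130 ≤ 1. For μ ≤ 1 with offspring not concentrated at 1, the Galton-Watson process goes extinct almost surely, so q = 1.
(Algebraic check: The pgf is f(s) = 5/13 + 67/130·s + 1/10·s². The extinction probability q is the smallest fixed point of f in [0, 1]. Setting s = f(s):
  1/10·s² + (67/130 − 1)·s + 5/13 = 0
  1/10·s² − (5/13 + 1/10)·s + 5/13 = 0
which factors as (s − 1)·(1/10·s − 5/13) = 0, giving roots s = 1 and s = (5/13)/(1/10) = 50/13. Since 50/13 ≥ 1, the smallest root in [0, 1] is s = 1.)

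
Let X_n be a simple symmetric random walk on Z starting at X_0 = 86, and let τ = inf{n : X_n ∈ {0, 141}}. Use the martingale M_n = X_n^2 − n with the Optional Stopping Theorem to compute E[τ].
E[τ] = 4730

M_n = X_n^2 − n is a martingale (since E[X_{n+1}^2 | F_n] = X_n^2 + 1). By OST (τ has finite mean in a bounded region), E[M_τ] = E[M_0] = X_0^2 − 0 = 86^2 = 7396. Also E[M_τ] = E[X_τ^2] − E[τ]. The walk exits at 0 or 141, with P(hit 141 first) = 86/141, so E[X_τ^2] = 141^2 · 86/141 + 0 = 12126. Thus E[τ] = E[X_τ^2] − E[M_τ] = 12126 − 7396 = 4730 = 86(141 − 86) = 4730.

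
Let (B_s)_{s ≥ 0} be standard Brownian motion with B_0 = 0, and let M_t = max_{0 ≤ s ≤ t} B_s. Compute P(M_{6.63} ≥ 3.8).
P(M_{6.63} ≥ 3.8) = 2·P(B_{6.63} ≥ 3.8) = 2(1 − Φ(3.8/√6.63)) ≈ 0.1400

By the reflection principle for Brownian motion, P(M_t ≥ a) = 2 · P(B_t ≥ a) for a ≥ 0. Since B_t ~ N(0, t), P(B_t ≥ 3.8) = 1 − Φ(3.8/√t) = 1 − Φ(3.8/√6.63) = 1 − Φ(1.4758). So
  P(M_{6.63} ≥ 3.8) = 2(1 − Φ(1.4758)) ≈ 0.1400.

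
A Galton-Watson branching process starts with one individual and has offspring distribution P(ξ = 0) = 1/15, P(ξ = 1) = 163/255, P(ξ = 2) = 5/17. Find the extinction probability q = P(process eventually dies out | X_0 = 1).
q = 17/75

The pgf is f(s) = 1/15 + 163/255·s + 5/17·s². The extinction probability q is the smallest fixed point of f in [0, 1]. Setting s = f(s):
  5/17·s² + (163/255 − 1)·s + 1/15 = 0
  5/17·s² − (1/15 + 5/17)·s + 1/15 = 0
which factors as (s − 1)·(5/17·s − 1/15) = 0, giving roots s = 1 and s = (1/15)/(5/17) = 17/75.
Mean offspring μ = 163/255 + 2·5/17 = 313/255 > 1 (supercritical), so q < 1. The extinction probability is the smaller root: q = (1/15)/(5/17) = 17/75.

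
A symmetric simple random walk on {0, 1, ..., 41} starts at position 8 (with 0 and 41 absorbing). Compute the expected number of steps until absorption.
E[τ | X_0 = 8] = 264

Let v_k = E[τ | X_0 = k]. Boundary: v_0 = v_41 = 0. Recurrence: v_k = 1 + (v_{k-1} + v_{k+1})/2 for 1 ≤ k ≤ 40. The particular solution to v_k − (v_{k-1} + v_{k+1})/2 = 1 is v_k = −k^2. Adding homogeneous solution A + B k and matching boundaries gives v_k = k (41 − k). Substituting k = 8: v_8 = 8 · 33 = 264.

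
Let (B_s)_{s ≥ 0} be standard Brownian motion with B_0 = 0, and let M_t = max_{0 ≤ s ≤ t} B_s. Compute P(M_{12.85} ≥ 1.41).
P(M_{12.85} ≥ 1.41) = 2·P(B_{12.85} ≥ 1.41) = 2(1 − Φ(1.41/√12.85)) ≈ 0.6941

By the reflection principle for Brownian motion, P(M_t ≥ a) = 2 · P(B_t ≥ a) for a ≥ 0. Since B_t ~ N(0, t), P(B_t ≥ 1.41) = 1 − Φ(1.41/√t) = 1 − Φ(1.41/√12.85) = 1 − Φ(0.3933). So
  P(M_{12.85} ≥ 1.41) = 2(1 − Φ(0.3933)) ≈ 0.6941.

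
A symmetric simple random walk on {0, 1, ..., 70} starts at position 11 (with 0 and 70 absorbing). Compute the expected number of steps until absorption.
E[τ | X_0 = 11] = 649

Let v_k = E[τ | X_0 = k]. Boundary: v_0 = v_70 = 0. Recurrence: v_k = 1 + (v_{k-1} + v_{k+1})/2 for 1 ≤ k ≤ 69. The particular solution to v_k − (v_{k-1} + v_{k+1})/2 = 1 is v_k = −k^2. Adding homogeneous solution A + B k and matching boundaries gives v_k = k (70 − k). Substituting k = 11: v_11 = 11 · 59 = 649.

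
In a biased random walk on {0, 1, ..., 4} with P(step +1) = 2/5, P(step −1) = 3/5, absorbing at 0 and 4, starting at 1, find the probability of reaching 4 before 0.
P(hit 4 before 0) = (1 − (3/2)^1) / (1 − (3/2)^4) = 8/65

Let u_k denote P(reach 4 before 0 | start at k). Boundary: u_0 = 0, u_4 = 1. Recurrence: u_k = 2/5·u_{k+1} + 3/5·u_{k-1} for 1 ≤ k ≤ 3. Try u_k = A + B·r^k with r = q/p = (3/5)/(2/5) = 3/2. Substitution satisfies the recurrence; boundary conditions give:
  u_k = (1 − r^k) / (1 − r^N) = (1 − (3/2)^1) / (1 − (3/2)^4) = 8/65.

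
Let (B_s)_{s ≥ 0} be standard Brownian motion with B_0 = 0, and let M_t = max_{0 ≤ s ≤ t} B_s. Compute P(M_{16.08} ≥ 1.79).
P(M_{16.08} ≥ 1.79) = 2·P(B_{16.08} ≥ 1.79) = 2(1 − Φ(1.79/√16.08)) ≈ 0.6553

By the reflection principle for Brownian motion, P(M_t ≥ a) = 2 · P(B_t ≥ a) for a ≥ 0. Since B_t ~ N(0, t), P(B_t ≥ 1.79) = 1 − Φ(1.79/√t) = 1 − Φ(1.79/√16.08) = 1 − Φ(0.4464). So
  P(M_{16.08} ≥ 1.79) = 2(1 − Φ(0.4464)) ≈ 0.6553.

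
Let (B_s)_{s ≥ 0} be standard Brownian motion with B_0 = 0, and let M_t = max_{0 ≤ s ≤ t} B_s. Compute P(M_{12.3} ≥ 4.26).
P(M_{12.3} ≥ 4.26) = 2·P(B_{12.3} ≥ 4.26) = 2(1 − Φ(4.26/√12.3)) ≈ 0.2245

By the reflection principle for Brownian motion, P(M_t ≥ a) = 2 · P(B_t ≥ a) for a ≥ 0. Since B_t ~ N(0, t), P(B_t ≥ 4.26) = 1 − Φ(4.26/√t) = 1 − Φ(4.26/√12.3) = 1 − Φ(1.2147). So
  P(M_{12.3} ≥ 4.26) = 2(1 − Φ(1.2147)) ≈ 0.2245.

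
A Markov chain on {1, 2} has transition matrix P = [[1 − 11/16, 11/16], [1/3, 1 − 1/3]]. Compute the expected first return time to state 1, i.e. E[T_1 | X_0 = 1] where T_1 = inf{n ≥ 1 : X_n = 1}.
E[T_1 | X_0 = 1] = 1/π_1 = 49/16

For an irreducible recurrent Markov chain with stationary distribution π, E[T_i | X_0 = i] = 1/π_i (Kac's formula). Here π_1 = (1/3)/(11/16 + 1/3) = (1/3)/(49/48) = 16/49, so E[T_1 | X_0 = 1] = 1/π_1 = (11/16 + 1/3)/(1/3) = (49/48)/(1/3) = 49/16.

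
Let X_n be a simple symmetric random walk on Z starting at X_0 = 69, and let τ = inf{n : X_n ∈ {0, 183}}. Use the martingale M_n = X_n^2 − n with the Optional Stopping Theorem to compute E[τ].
E[τ] = 7866

M_n = X_n^2 − n is a martingale (since E[X_{n+1}^2 | F_n] = X_n^2 + 1). By OST (τ has finite mean in a bounded region), E[M_τ] = E[M_0] = X_0^2 − 0 = 69^2 = 4761. Also E[M_τ] = E[X_τ^2] − E[τ]. The walk exits at 0 or 183, with P(hit 183 first) = 69/183, so E[X_τ^2] = 183^2 · 69/183 + 0 = 12627. Thus E[τ] = E[X_τ^2] − E[M_τ] = 12627 − 4761 = 7866 = 69(183 − 69) = 7866.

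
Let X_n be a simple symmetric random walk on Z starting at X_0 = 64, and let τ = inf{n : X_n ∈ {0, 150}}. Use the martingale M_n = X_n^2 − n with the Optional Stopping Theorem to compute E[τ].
E[τ] = 5504

M_n = X_n^2 − n is a martingale (since E[X_{n+1}^2 | F_n] = X_n^2 + 1). By OST (τ has finite mean in a bounded region), E[M_τ] = E[M_0] = X_0^2 − 0 = 64^2 = 4096. Also E[M_τ] = E[X_τ^2] − E[τ]. The walk exits at 0 or 150, with P(hit 150 first) = 64/150, so E[X_τ^2] = 150^2 · 64/150 + 0 = 9600. Thus E[τ] = E[X_τ^2] − E[M_τ] = 9600 − 4096 = 5504 = 64(150 − 64) = 5504.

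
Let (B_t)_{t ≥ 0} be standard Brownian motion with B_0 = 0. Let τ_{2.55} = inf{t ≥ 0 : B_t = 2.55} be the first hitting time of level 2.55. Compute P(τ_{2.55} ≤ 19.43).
P(τ_{2.55} ≤ 19.43) = 2(1 − Φ(2.55/√19.43)) = 2(1 − Φ(0.5785)) ≈ 0.5629

By the reflection principle for standard BM, P(τ_b ≤ t) = 2 · P(B_t ≥ b). Since B_t ~ N(0, t), P(B_t ≥ 2.55) = 1 − Φ(2.55/√t) = 1 − Φ(2.55/√19.43) = 1 − Φ(0.5785) ≈ 0.28146. Doubling: P(τ_{2.55} ≤ 19.43) ≈ 2 · 0.28146 = 0.56292 ≈ 0.5629.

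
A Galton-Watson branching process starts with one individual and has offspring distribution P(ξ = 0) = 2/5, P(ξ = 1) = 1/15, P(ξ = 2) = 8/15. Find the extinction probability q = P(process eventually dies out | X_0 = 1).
q = 3/4

The pgf is f(s) = 2/5 + 1/15·s + 8/15·s². The extinction probability q is the smallest fixed point of f in [0, 1]. Setting s = f(s):
  8/15·s² + (1/15 − 1)·s + 2/5 = 0
  8/15·s² − (2/5 + 8/15)·s + 2/5 = 0
which factors as (s − 1)·(8/15·s − 2/5) = 0, giving roots s = 1 and s = (2/5)/(8/15) = 3/4.
Mean offspring μ = 1/15 + 2·8/15 = 17/15 > 1 (supercritical), so q < 1. The extinction probability is the smaller root: q = (2/5)/(8/15) = 3/4.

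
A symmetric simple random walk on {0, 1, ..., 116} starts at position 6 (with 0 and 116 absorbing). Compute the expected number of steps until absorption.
E[τ | X_0 = 6] = 660

Let v_k = E[τ | X_0 = k]. Boundary: v_0 = v_116 = 0. Recurrence: v_k = 1 + (v_{k-1} + v_{k+1})/2 for 1 ≤ k ≤ 115. The particular solution to v_k − (v_{k-1} + v_{k+1})/2 = 1 is v_k = −k^2. Adding homogeneous solution A + B k and matching boundaries gives v_k = k (116 − k). Substituting k = 6: v_6 = 6 · 110 = 660.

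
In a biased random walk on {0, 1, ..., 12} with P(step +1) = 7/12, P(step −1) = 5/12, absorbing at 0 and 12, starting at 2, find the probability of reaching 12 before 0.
P(hit 12 before 0) = (1 − (5/7)^2) / (1 − (5/7)^12) = 282475249/566547774

Let u_k denote P(reach 12 before 0 | start at k). Boundary: u_0 = 0, u_12 = 1. Recurrence: u_k = 7/12·u_{k+1} + 5/12·u_{k-1} for 1 ≤ k ≤ 11. Try u_k = A + B·r^k with r = q/p = (5/12)/(7/12) = 5/7. Substitution satisfies the recurrence; boundary conditions give:
  u_k = (1 − r^k) / (1 − r^N) = (1 − (5/7)^2) / (1 − (5/7)^12) = 282475249/566547774.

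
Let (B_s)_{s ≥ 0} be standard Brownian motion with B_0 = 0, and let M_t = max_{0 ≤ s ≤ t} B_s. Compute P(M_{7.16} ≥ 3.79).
P(M_{7.16} ≥ 3.79) = 2·P(B_{7.16} ≥ 3.79) = 2(1 − Φ(3.79/√7.16)) ≈ 0.1567

By the reflection principle for Brownian motion, P(M_t ≥ a) = 2 · P(B_t ≥ a) for a ≥ 0. Since B_t ~ N(0, t), P(B_t ≥ 3.79) = 1 − Φ(3.79/√t) = 1 − Φ(3.79/√7.16) = 1 − Φ(1.4164). So
  P(M_{7.16} ≥ 3.79) = 2(1 − Φ(1.4164)) ≈ 0.1567.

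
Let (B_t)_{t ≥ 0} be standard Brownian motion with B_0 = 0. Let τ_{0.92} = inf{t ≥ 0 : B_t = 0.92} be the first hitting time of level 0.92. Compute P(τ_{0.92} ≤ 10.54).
P(τ_{0.92} ≤ 10.54) = 2(1 − Φ(0.92/√10.54)) = 2(1 − Φ(0.2834)) ≈ 0.7769

By the reflection principle for standard BM, P(τ_b ≤ t) = 2 · P(B_t ≥ b). Since B_t ~ N(0, t), P(B_t ≥ 0.92) = 1 − Φ(0.92/√t) = 1 − Φ(0.92/√10.54) = 1 − Φ(0.2834) ≈ 0.38844. Doubling: P(τ_{0.92} ≤ 10.54) ≈ 2 · 0.38844 = 0.77688 ≈ 0.7769.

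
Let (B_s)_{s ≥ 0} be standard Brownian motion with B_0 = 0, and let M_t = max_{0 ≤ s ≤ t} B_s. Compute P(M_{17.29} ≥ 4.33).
P(M_{17.29} ≥ 4.33) = 2·P(B_{17.29} ≥ 4.33) = 2(1 − Φ(4.33/√17.29)) ≈ 0.2977

By the reflection principle for Brownian motion, P(M_t ≥ a) = 2 · P(B_t ≥ a) for a ≥ 0. Since B_t ~ N(0, t), P(B_t ≥ 4.33) = 1 − Φ(4.33/√t) = 1 − Φ(4.33/√17.29) = 1 − Φ(1.0413). So
  P(M_{17.29} ≥ 4.33) = 2(1 − Φ(1.0413)) ≈ 0.2977.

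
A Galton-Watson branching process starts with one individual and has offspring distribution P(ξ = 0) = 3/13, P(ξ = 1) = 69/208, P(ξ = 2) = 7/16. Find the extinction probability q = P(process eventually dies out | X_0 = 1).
q = 48/91

The pgf is f(s) = 3/13 + 69/208·s + 7/16·s². The extinction probability q is the smallest fixed point of f in [0, 1]. Setting s = f(s):
  7/16·s² + (69/208 − 1)·s + 3/13 = 0
  7/16·s² − (3/13 + 7/16)·s + 3/13 = 0
which factors as (s − 1)·(7/16·s − 3/13) = 0, giving roots s = 1 and s = (3/13)/(7/16) = 48/91.
Mean offspring μ = 69/208 + 2·7/16 = 251/208 > 1 (supercritical), so q < 1. The extinction probability is the smaller root: q = (3/13)/(7/16) = 48/91.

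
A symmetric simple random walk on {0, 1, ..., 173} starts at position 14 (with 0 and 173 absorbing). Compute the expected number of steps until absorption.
E[τ | X_0 = 14] = 2226

Let v_k = E[τ | X_0 = k]. Boundary: v_0 = v_173 = 0. Recurrence: v_k = 1 + (v_{k-1} + v_{k+1})/2 for 1 ≤ k ≤ 172. The particular solution to v_k − (v_{k-1} + v_{k+1})/2 = 1 is v_k = −k^2. Adding homogeneous solution A + B k and matching boundaries gives v_k = k (173 − k). Substituting k = 14: v_14 = 14 · 159 = 2226.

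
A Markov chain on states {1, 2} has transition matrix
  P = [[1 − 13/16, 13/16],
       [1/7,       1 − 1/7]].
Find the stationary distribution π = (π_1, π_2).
π_1 = 16/107, π_2 = 91/107

Solve πP = π with π_1 + π_2 = 1. From πP = π: π_1 · (1 − 13/16) + π_2 · 1/7 = π_1 ⇒ π_2 · 1/7 = π_1 · 13/16 ⇒ π_2/π_1 = (13/16)/(1/7) = 91/16. Together with π_1 + π_2 = 1:
  π_1 = (1/7)/(13/16 + 1/7) = (1/7)/(107/112) = 16/107,
  π_2 = (13/16)/(13/16 + 1/7) = (13/16)/(107/112) = 91/107.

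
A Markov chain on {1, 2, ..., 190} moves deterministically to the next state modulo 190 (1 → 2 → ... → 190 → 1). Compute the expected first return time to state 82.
E[T_82 | X_0 = 82] = 190

The chain cycles deterministically, so starting at state 82 it returns in exactly 190 steps. Equivalently, the stationary distribution is uniform π_j = 1/190 for every state j, so by Kac's formula E[T_82] = 1/π_82 = 190.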